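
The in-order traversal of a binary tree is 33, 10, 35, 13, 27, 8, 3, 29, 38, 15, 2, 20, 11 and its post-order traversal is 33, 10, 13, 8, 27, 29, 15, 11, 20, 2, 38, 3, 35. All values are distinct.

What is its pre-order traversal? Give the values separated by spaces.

The last element of post-order is the root; it splits in-order into left and right subtrees.
Root 35: left subtree has 2 nodes {33, 10}, right has 10 {13, 27, 8, 3, 29, 38, 15, 2, 20, 11}.
  Root 10: left subtree has 1 node {33}, right has 0 { }.
  Root 3: left subtree has 3 nodes {13, 27, 8}, right has 6 {29, 38, 15, 2, 20, 11}.
    Root 27: left subtree has 1 node {13}, right has 1 {8}.
    Root 38: left subtree has 1 node {29}, right has 4 {15, 2, 20, 11}.
      Root 2: left subtree has 1 node {15}, right has 2 {20, 11}.
        Root 20: left subtree has 0 nodes { }, right has 1 {11}.

35 10 33 3 27 13 8 38 29 2 15 20 11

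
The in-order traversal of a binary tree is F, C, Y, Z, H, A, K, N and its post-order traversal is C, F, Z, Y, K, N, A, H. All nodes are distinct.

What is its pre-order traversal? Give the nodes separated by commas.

H, Y, F, C, Z, A, N, K

The last element of post-order is the root; it splits in-order into left and right subtrees.
Root H: left subtree has 4 nodes {F, C, Y, Z}, right has 3 {A, K, N}.
  Root Y: left subtree has 2 nodes {F, C}, right has 1 {Z}.
    Root F: left subtree has 0 nodes { }, right has 1 {C}.
  Root A: left subtree has 0 nodes { }, right has 2 {K, N}.
    Root N: left subtree has 1 node {K}, right has 0 { }.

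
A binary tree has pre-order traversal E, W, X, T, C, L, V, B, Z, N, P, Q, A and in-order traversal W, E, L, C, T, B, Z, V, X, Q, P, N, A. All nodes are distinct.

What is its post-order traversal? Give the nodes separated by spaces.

W L C Z B V T Q P A N X E

The first element of pre-order is the root; it splits in-order into left and right subtrees.
Root E: left subtree has 1 node {W}, right has 11 {L, C, T, B, Z, V, X, Q, P, N, A}.
  Root X: left subtree has 6 nodes {L, C, T, B, Z, V}, right has 4 {Q, P, N, A}.
    Root T: left subtree has 2 nodes {L, C}, right has 3 {B, Z, V}.
      Root C: left subtree has 1 node {L}, right has 0 { }.
      Root V: left subtree has 2 nodes {B, Z}, right has 0 { }.
        Root B: left subtree has 0 nodes { }, right has 1 {Z}.
    Root N: left subtree has 2 nodes {Q, P}, right has 1 {A}.
      Root P: left subtree has 1 node {Q}, right has 0 { }.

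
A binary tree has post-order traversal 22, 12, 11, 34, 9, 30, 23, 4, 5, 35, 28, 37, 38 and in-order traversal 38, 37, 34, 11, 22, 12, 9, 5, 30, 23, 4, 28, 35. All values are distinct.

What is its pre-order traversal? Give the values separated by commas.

38, 37, 28, 5, 9, 34, 11, 12, 22, 4, 23, 30, 35

The last element of post-order is the root; it splits in-order into left and right subtrees.
Root 38: left subtree has 0 nodes { }, right has 12 {37, 34, 11, 22, 12, 9, 5, 30, 23, 4, 28, 35}.
  Root 37: left subtree has 0 nodes { }, right has 11 {34, 11, 22, 12, 9, 5, 30, 23, 4, 28, 35}.
    Root 28: left subtree has 9 nodes {34, 11, 22, 12, 9, 5, 30, 23, 4}, right has 1 {35}.
      Root 5: left subtree has 5 nodes {34, 11, 22, 12, 9}, right has 3 {30, 23, 4}.
        Root 9: left subtree has 4 nodes {34, 11, 22, 12}, right has 0 { }.
          Root 34: left subtree has 0 nodes { }, right has 3 {11, 22, 12}.
            Root 11: left subtree has 0 nodes { }, right has 2 {22, 12}.
              Root 12: left subtree has 1 node {22}, right has 0 { }.
        Root 4: left subtree has 2 nodes {30, 23}, right has 0 { }.
          Root 23: left subtree has 1 node {30}, right has 0 { }.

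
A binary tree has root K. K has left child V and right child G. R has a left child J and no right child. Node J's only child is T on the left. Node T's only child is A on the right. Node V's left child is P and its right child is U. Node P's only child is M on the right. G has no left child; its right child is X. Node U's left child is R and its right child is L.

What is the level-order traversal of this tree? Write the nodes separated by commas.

Level-order visits nodes level by level from the root, left to right within each level.
Level 0: K
Level 1: V, G
Level 2: P, U, X
Level 3: M, R, L
Level 4: J
Level 5: T
Level 6: A

K, V, G, P, U, X, M, R, L, J, T, A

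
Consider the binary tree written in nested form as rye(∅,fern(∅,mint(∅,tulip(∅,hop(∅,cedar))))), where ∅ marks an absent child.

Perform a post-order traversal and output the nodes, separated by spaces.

Post-order visits the left subtree, then the right subtree, then the node.
At rye: no left child.
At rye: go right to fern.
  At fern: no left child.
  At fern: go right to mint.
    At mint: no left child.
    At mint: go right to tulip.
      At tulip: no left child.
      At tulip: go right to hop.
        At hop: no left child.
        At hop: go right to cedar.
          cedar is a leaf — visit cedar.
        Visit hop.
      Visit tulip.
    Visit mint.
  Visit fern.
Visit rye.

cedar hop tulip mint fern rye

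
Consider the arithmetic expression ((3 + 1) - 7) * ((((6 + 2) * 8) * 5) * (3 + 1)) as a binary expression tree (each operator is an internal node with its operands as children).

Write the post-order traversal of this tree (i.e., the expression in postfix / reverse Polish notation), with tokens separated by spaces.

3 1 + 7 - 6 2 + 8 * 5 * 3 1 + * *

Post-order on an expression tree gives postfix notation: for each operator, emit left operand, right operand, then the operator.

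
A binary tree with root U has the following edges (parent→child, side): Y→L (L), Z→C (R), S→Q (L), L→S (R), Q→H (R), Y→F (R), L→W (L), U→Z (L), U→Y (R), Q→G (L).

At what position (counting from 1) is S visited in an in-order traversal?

In-order visits the left subtree, then the node, then the right subtree.
At U: go left to Z.
  At Z: no left child.
  Visit Z.
  At Z: go right to C.
    C is a leaf — visit C.
Visit U.
At U: go right to Y.
  At Y: go left to L.
    At L: go left to W.
      W is a leaf — visit W.
    Visit L.
    At L: go right to S.
      At S: go left to Q.
        At Q: go left to G.
          G is a leaf — visit G.
        Visit Q.
        At Q: go right to H.
          H is a leaf — visit H.
      Visit S.
      At S: no right child.
  Visit Y.
  At Y: go right to F.
    F is a leaf — visit F.
Full in-order sequence: Z, C, U, W, L, G, Q, H, S, Y, F.

9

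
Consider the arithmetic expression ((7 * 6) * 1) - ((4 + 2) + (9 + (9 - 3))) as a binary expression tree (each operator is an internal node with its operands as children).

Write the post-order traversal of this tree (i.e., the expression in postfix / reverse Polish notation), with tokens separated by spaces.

7 6 * 1 * 4 2 + 9 9 3 - + + -

Post-order on an expression tree gives postfix notation: for each operator, emit left operand, right operand, then the operator.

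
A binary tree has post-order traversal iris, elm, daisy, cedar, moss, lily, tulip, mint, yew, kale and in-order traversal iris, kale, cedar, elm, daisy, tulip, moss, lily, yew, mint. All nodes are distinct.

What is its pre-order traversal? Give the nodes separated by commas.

The last element of post-order is the root; it splits in-order into left and right subtrees.
Root kale: left subtree has 1 node {iris}, right has 8 {cedar, elm, daisy, tulip, moss, lily, yew, mint}.
  Root yew: left subtree has 6 nodes {cedar, elm, daisy, tulip, moss, lily}, right has 1 {mint}.
    Root tulip: left subtree has 3 nodes {cedar, elm, daisy}, right has 2 {moss, lily}.
      Root cedar: left subtree has 0 nodes { }, right has 2 {elm, daisy}.
        Root daisy: left subtree has 1 node {elm}, right has 0 { }.
      Root lily: left subtree has 1 node {moss}, right has 0 { }.

kale, iris, yew, tulip, cedar, daisy, elm, lily, moss, mint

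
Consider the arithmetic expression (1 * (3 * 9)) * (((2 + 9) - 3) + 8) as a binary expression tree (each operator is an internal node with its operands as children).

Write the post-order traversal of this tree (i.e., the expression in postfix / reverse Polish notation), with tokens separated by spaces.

1 3 9 * * 2 9 + 3 - 8 + *

Post-order on an expression tree gives postfix notation: for each operator, emit left operand, right operand, then the operator.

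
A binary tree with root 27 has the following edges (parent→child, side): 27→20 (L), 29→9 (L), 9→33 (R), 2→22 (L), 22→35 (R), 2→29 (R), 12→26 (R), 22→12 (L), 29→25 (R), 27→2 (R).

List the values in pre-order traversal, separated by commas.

27, 20, 2, 22, 12, 26, 35, 29, 9, 33, 25

Pre-order visits the node, then its left subtree, then its right subtree.
Visit 27.
At 27: go left to 20.
  20 is a leaf — visit 20.
At 27: go right to 2.
  Visit 2.
  At 2: go left to 22.
    Visit 22.
    At 22: go left to 12.
      Visit 12.
      At 12: no left child.
      At 12: go right to 26.
        26 is a leaf — visit 26.
    At 22: go right to 35.
      35 is a leaf — visit 35.
  At 2: go right to 29.
    Visit 29.
    At 29: go left to 9.
      Visit 9.
      At 9: no left child.
      At 9: go right to 33.
        33 is a leaf — visit 33.
    At 29: go right to 25.
      25 is a leaf — visit 25.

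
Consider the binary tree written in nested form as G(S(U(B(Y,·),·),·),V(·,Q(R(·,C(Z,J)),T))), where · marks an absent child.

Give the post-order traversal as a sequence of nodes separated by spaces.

Y B U S Z J C R T Q V G

Post-order visits the left subtree, then the right subtree, then the node.
At G: go left to S.
  At S: go left to U.
    At U: go left to B.
      At B: go left to Y.
        Y is a leaf — visit Y.
      At B: no right child.
      Visit B.
    At U: no right child.
    Visit U.
  At S: no right child.
  Visit S.
At G: go right to V.
  At V: no left child.
  At V: go right to Q.
    At Q: go left to R.
      At R: no left child.
      At R: go right to C.
        At C: go left to Z.
          Z is a leaf — visit Z.
        At C: go right to J.
          J is a leaf — visit J.
        Visit C.
      Visit R.
    At Q: go right to T.
      T is a leaf — visit T.
    Visit Q.
  Visit V.
Visit G.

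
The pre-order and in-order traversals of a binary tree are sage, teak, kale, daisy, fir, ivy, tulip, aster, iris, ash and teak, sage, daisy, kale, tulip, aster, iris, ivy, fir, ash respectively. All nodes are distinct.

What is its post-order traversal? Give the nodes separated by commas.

teak, daisy, iris, aster, tulip, ivy, ash, fir, kale, sage

The first element of pre-order is the root; it splits in-order into left and right subtrees.
Root sage: left subtree has 1 node {teak}, right has 8 {daisy, kale, tulip, aster, iris, ivy, fir, ash}.
  Root kale: left subtree has 1 node {daisy}, right has 6 {tulip, aster, iris, ivy, fir, ash}.
    Root fir: left subtree has 4 nodes {tulip, aster, iris, ivy}, right has 1 {ash}.
      Root ivy: left subtree has 3 nodes {tulip, aster, iris}, right has 0 { }.
        Root tulip: left subtree has 0 nodes { }, right has 2 {aster, iris}.
          Root aster: left subtree has 0 nodes { }, right has 1 {iris}.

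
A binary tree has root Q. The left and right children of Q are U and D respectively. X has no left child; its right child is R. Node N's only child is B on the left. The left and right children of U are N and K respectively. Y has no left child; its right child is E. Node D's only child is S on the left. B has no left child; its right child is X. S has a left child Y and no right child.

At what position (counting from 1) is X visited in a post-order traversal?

Post-order visits the left subtree, then the right subtree, then the node.
At Q: go left to U.
  At U: go left to N.
    At N: go left to B.
      At B: no left child.
      At B: go right to X.
        At X: no left child.
        At X: go right to R.
          R is a leaf — visit R.
        Visit X.
      Visit B.
    At N: no right child.
    Visit N.
  At U: go right to K.
    K is a leaf — visit K.
  Visit U.
At Q: go right to D.
  At D: go left to S.
    At S: go left to Y.
      At Y: no left child.
      At Y: go right to E.
        E is a leaf — visit E.
      Visit Y.
    At S: no right child.
    Visit S.
  At D: no right child.
  Visit D.
Visit Q.
Full post-order sequence: R, X, B, N, K, U, E, Y, S, D, Q.

2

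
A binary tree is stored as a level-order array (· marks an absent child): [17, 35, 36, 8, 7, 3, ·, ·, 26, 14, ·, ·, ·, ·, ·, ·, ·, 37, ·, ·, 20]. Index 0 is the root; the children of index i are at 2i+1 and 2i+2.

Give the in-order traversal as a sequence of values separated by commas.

In-order visits the left subtree, then the node, then the right subtree.
At 17: go left to 35.
  At 35: go left to 8.
    At 8: no left child.
    Visit 8.
    At 8: go right to 26.
      At 26: go left to 37.
        37 is a leaf — visit 37.
      Visit 26.
      At 26: no right child.
  Visit 35.
  At 35: go right to 7.
    At 7: go left to 14.
      At 14: no left child.
      Visit 14.
      At 14: go right to 20.
        20 is a leaf — visit 20.
    Visit 7.
    At 7: no right child.
Visit 17.
At 17: go right to 36.
  At 36: go left to 3.
    3 is a leaf — visit 3.
  Visit 36.
  At 36: no right child.

8, 37, 26, 35, 14, 20, 7, 17, 3, 36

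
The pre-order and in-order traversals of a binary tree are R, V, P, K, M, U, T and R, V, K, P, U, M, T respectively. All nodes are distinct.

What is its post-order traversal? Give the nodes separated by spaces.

K U T M P V R

The first element of pre-order is the root; it splits in-order into left and right subtrees.
Root R: left subtree has 0 nodes { }, right has 6 {V, K, P, U, M, T}.
  Root V: left subtree has 0 nodes { }, right has 5 {K, P, U, M, T}.
    Root P: left subtree has 1 node {K}, right has 3 {U, M, T}.
      Root M: left subtree has 1 node {U}, right has 1 {T}.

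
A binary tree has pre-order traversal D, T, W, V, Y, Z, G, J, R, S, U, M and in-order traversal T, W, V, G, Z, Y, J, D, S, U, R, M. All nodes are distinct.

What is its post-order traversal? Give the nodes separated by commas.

The first element of pre-order is the root; it splits in-order into left and right subtrees.
Root D: left subtree has 7 nodes {T, W, V, G, Z, Y, J}, right has 4 {S, U, R, M}.
  Root T: left subtree has 0 nodes { }, right has 6 {W, V, G, Z, Y, J}.
    Root W: left subtree has 0 nodes { }, right has 5 {V, G, Z, Y, J}.
      Root V: left subtree has 0 nodes { }, right has 4 {G, Z, Y, J}.
        Root Y: left subtree has 2 nodes {G, Z}, right has 1 {J}.
          Root Z: left subtree has 1 node {G}, right has 0 { }.
  Root R: left subtree has 2 nodes {S, U}, right has 1 {M}.
    Root S: left subtree has 0 nodes { }, right has 1 {U}.

G, Z, J, Y, V, W, T, U, S, M, R, D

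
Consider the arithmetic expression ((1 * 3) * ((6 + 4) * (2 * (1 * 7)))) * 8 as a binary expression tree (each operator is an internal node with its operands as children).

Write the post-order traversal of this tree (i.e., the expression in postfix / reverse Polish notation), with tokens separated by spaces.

Post-order on an expression tree gives postfix notation: for each operator, emit left operand, right operand, then the operator.

1 3 * 6 4 + 2 1 7 * * * * 8 *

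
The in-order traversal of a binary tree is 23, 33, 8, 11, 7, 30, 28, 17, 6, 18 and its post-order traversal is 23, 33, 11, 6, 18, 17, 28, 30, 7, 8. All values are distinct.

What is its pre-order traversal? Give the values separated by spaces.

The last element of post-order is the root; it splits in-order into left and right subtrees.
Root 8: left subtree has 2 nodes {23, 33}, right has 7 {11, 7, 30, 28, 17, 6, 18}.
  Root 33: left subtree has 1 node {23}, right has 0 { }.
  Root 7: left subtree has 1 node {11}, right has 5 {30, 28, 17, 6, 18}.
    Root 30: left subtree has 0 nodes { }, right has 4 {28, 17, 6, 18}.
      Root 28: left subtree has 0 nodes { }, right has 3 {17, 6, 18}.
        Root 17: left subtree has 0 nodes { }, right has 2 {6, 18}.
          Root 18: left subtree has 1 node {6}, right has 0 { }.

8 33 23 7 11 30 28 17 18 6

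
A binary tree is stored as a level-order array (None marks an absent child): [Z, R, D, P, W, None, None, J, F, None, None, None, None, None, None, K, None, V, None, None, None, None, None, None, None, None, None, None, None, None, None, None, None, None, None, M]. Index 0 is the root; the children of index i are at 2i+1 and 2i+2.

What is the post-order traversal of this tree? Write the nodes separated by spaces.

K J M V F P W R D Z

Post-order visits the left subtree, then the right subtree, then the node.
At Z: go left to R.
  At R: go left to P.
    At P: go left to J.
      At J: go left to K.
        K is a leaf — visit K.
      At J: no right child.
      Visit J.
    At P: go right to F.
      At F: go left to V.
        At V: go left to M.
          M is a leaf — visit M.
        At V: no right child.
        Visit V.
      At F: no right child.
      Visit F.
    Visit P.
  At R: go right to W.
    W is a leaf — visit W.
  Visit R.
At Z: go right to D.
  D is a leaf — visit D.
Visit Z.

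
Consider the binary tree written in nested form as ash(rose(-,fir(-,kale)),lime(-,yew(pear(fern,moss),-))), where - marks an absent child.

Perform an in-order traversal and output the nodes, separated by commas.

In-order visits the left subtree, then the node, then the right subtree.
At ash: go left to rose.
  At rose: no left child.
  Visit rose.
  At rose: go right to fir.
    At fir: no left child.
    Visit fir.
    At fir: go right to kale.
      kale is a leaf — visit kale.
Visit ash.
At ash: go right to lime.
  At lime: no left child.
  Visit lime.
  At lime: go right to yew.
    At yew: go left to pear.
      At pear: go left to fern.
        fern is a leaf — visit fern.
      Visit pear.
      At pear: go right to moss.
        moss is a leaf — visit moss.
    Visit yew.
    At yew: no right child.

rose, fir, kale, ash, lime, fern, pear, moss, yew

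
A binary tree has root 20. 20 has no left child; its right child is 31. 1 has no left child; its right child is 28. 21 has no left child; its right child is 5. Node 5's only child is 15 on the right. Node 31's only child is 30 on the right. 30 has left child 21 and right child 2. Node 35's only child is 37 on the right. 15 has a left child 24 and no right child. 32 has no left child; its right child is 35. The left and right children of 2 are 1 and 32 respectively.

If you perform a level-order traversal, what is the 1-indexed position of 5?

6

Level-order visits nodes level by level from the root, left to right within each level.
Level 0: 20
Level 1: 31
Level 2: 30
Level 3: 21, 2
Level 4: 5, 1, 32
Level 5: 15, 28, 35
Level 6: 24, 37
Full level-order sequence: 20, 31, 30, 21, 2, 5, 1, 32, 15, 28, 35, 24, 37.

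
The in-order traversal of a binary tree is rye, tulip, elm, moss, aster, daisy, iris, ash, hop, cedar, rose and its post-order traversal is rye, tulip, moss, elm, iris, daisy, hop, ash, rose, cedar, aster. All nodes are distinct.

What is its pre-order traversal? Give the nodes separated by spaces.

The last element of post-order is the root; it splits in-order into left and right subtrees.
Root aster: left subtree has 4 nodes {rye, tulip, elm, moss}, right has 6 {daisy, iris, ash, hop, cedar, rose}.
  Root elm: left subtree has 2 nodes {rye, tulip}, right has 1 {moss}.
    Root tulip: left subtree has 1 node {rye}, right has 0 { }.
  Root cedar: left subtree has 4 nodes {daisy, iris, ash, hop}, right has 1 {rose}.
    Root ash: left subtree has 2 nodes {daisy, iris}, right has 1 {hop}.
      Root daisy: left subtree has 0 nodes { }, right has 1 {iris}.

aster elm tulip rye moss cedar ash daisy iris hop rose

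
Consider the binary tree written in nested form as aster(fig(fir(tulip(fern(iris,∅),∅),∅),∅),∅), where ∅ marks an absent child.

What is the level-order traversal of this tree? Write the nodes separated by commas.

Level-order visits nodes level by level from the root, left to right within each level.
Level 0: aster
Level 1: fig
Level 2: fir
Level 3: tulip
Level 4: fern
Level 5: iris

aster, fig, fir, tulip, fern, iris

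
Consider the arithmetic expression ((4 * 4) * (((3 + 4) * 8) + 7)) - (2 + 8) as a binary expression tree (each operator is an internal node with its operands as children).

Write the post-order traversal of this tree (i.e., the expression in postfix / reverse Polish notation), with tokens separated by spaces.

Post-order on an expression tree gives postfix notation: for each operator, emit left operand, right operand, then the operator.

4 4 * 3 4 + 8 * 7 + * 2 8 + -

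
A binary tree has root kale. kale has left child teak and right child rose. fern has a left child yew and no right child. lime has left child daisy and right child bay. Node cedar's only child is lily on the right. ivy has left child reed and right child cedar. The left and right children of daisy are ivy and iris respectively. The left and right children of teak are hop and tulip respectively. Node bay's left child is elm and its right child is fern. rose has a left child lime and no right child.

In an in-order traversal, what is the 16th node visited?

In-order visits the left subtree, then the node, then the right subtree.
At kale: go left to teak.
  At teak: go left to hop.
    hop is a leaf — visit hop.
  Visit teak.
  At teak: go right to tulip.
    tulip is a leaf — visit tulip.
Visit kale.
At kale: go right to rose.
  At rose: go left to lime.
    At lime: go left to daisy.
      At daisy: go left to ivy.
        At ivy: go left to reed.
          reed is a leaf — visit reed.
        Visit ivy.
        At ivy: go right to cedar.
          At cedar: no left child.
          Visit cedar.
          At cedar: go right to lily.
            lily is a leaf — visit lily.
      Visit daisy.
      At daisy: go right to iris.
        iris is a leaf — visit iris.
    Visit lime.
    At lime: go right to bay.
      At bay: go left to elm.
        elm is a leaf — visit elm.
      Visit bay.
      At bay: go right to fern.
        At fern: go left to yew.
          yew is a leaf — visit yew.
        Visit fern.
        At fern: no right child.
  Visit rose.
  At rose: no right child.
Full in-order sequence: hop, teak, tulip, kale, reed, ivy, cedar, lily, daisy, iris, lime, elm, bay, yew, fern, rose.

rose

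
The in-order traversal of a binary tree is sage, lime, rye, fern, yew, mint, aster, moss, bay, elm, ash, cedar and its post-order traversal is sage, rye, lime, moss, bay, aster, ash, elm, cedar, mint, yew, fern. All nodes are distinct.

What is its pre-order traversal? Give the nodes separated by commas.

The last element of post-order is the root; it splits in-order into left and right subtrees.
Root fern: left subtree has 3 nodes {sage, lime, rye}, right has 8 {yew, mint, aster, moss, bay, elm, ash, cedar}.
  Root lime: left subtree has 1 node {sage}, right has 1 {rye}.
  Root yew: left subtree has 0 nodes { }, right has 7 {mint, aster, moss, bay, elm, ash, cedar}.
    Root mint: left subtree has 0 nodes { }, right has 6 {aster, moss, bay, elm, ash, cedar}.
      Root cedar: left subtree has 5 nodes {aster, moss, bay, elm, ash}, right has 0 { }.
        Root elm: left subtree has 3 nodes {aster, moss, bay}, right has 1 {ash}.
          Root aster: left subtree has 0 nodes { }, right has 2 {moss, bay}.
            Root bay: left subtree has 1 node {moss}, right has 0 { }.

fern, lime, sage, rye, yew, mint, cedar, elm, aster, bay, moss, ash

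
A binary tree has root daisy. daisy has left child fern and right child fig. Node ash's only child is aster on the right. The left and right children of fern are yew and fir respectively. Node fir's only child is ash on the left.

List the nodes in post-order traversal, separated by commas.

Post-order visits the left subtree, then the right subtree, then the node.
At daisy: go left to fern.
  At fern: go left to yew.
    yew is a leaf — visit yew.
  At fern: go right to fir.
    At fir: go left to ash.
      At ash: no left child.
      At ash: go right to aster.
        aster is a leaf — visit aster.
      Visit ash.
    At fir: no right child.
    Visit fir.
  Visit fern.
At daisy: go right to fig.
  fig is a leaf — visit fig.
Visit daisy.

yew, aster, ash, fir, fern, fig, daisy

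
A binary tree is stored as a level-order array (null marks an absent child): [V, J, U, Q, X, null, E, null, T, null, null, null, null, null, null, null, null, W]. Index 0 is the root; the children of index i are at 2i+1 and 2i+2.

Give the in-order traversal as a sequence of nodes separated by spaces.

In-order visits the left subtree, then the node, then the right subtree.
At V: go left to J.
  At J: go left to Q.
    At Q: no left child.
    Visit Q.
    At Q: go right to T.
      At T: go left to W.
        W is a leaf — visit W.
      Visit T.
      At T: no right child.
  Visit J.
  At J: go right to X.
    X is a leaf — visit X.
Visit V.
At V: go right to U.
  At U: no left child.
  Visit U.
  At U: go right to E.
    E is a leaf — visit E.

Q W T J X V U E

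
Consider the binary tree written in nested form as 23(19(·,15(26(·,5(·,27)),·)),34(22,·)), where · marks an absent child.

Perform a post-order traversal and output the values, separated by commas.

27, 5, 26, 15, 19, 22, 34, 23

Post-order visits the left subtree, then the right subtree, then the node.
At 23: go left to 19.
  At 19: no left child.
  At 19: go right to 15.
    At 15: go left to 26.
      At 26: no left child.
      At 26: go right to 5.
        At 5: no left child.
        At 5: go right to 27.
          27 is a leaf — visit 27.
        Visit 5.
      Visit 26.
    At 15: no right child.
    Visit 15.
  Visit 19.
At 23: go right to 34.
  At 34: go left to 22.
    22 is a leaf — visit 22.
  At 34: no right child.
  Visit 34.
Visit 23.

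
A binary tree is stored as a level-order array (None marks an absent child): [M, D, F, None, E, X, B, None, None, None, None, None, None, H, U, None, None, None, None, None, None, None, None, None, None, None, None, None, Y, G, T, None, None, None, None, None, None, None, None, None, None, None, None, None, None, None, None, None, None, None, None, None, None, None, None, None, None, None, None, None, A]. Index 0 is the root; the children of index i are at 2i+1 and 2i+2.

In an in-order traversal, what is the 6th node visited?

In-order visits the left subtree, then the node, then the right subtree.
At M: go left to D.
  At D: no left child.
  Visit D.
  At D: go right to E.
    E is a leaf — visit E.
Visit M.
At M: go right to F.
  At F: go left to X.
    X is a leaf — visit X.
  Visit F.
  At F: go right to B.
    At B: go left to H.
      At H: no left child.
      Visit H.
      At H: go right to Y.
        Y is a leaf — visit Y.
    Visit B.
    At B: go right to U.
      At U: go left to G.
        At G: no left child.
        Visit G.
        At G: go right to A.
          A is a leaf — visit A.
      Visit U.
      At U: go right to T.
        T is a leaf — visit T.
Full in-order sequence: D, E, M, X, F, H, Y, B, G, A, U, T.

H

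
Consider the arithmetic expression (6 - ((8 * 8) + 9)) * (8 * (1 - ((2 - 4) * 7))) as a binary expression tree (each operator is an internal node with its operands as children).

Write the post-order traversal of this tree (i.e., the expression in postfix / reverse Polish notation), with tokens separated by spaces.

6 8 8 * 9 + - 8 1 2 4 - 7 * - * *

Post-order on an expression tree gives postfix notation: for each operator, emit left operand, right operand, then the operator.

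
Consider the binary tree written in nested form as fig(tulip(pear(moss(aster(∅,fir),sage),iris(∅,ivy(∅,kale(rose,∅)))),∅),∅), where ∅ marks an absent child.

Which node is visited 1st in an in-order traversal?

aster

In-order visits the left subtree, then the node, then the right subtree.
At fig: go left to tulip.
  At tulip: go left to pear.
    At pear: go left to moss.
      At moss: go left to aster.
        At aster: no left child.
        Visit aster.
        At aster: go right to fir.
          fir is a leaf — visit fir.
      Visit moss.
      At moss: go right to sage.
        sage is a leaf — visit sage.
    Visit pear.
    At pear: go right to iris.
      At iris: no left child.
      Visit iris.
      At iris: go right to ivy.
        At ivy: no left child.
        Visit ivy.
        At ivy: go right to kale.
          At kale: go left to rose.
            rose is a leaf — visit rose.
          Visit kale.
          At kale: no right child.
  Visit tulip.
  At tulip: no right child.
Visit fig.
At fig: no right child.
Full in-order sequence: aster, fir, moss, sage, pear, iris, ivy, rose, kale, tulip, fig.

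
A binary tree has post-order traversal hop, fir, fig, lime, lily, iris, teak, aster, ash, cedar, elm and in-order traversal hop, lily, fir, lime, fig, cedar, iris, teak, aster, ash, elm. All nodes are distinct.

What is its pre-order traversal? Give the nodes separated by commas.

The last element of post-order is the root; it splits in-order into left and right subtrees.
Root elm: left subtree has 10 nodes {hop, lily, fir, lime, fig, cedar, iris, teak, aster, ash}, right has 0 { }.
  Root cedar: left subtree has 5 nodes {hop, lily, fir, lime, fig}, right has 4 {iris, teak, aster, ash}.
    Root lily: left subtree has 1 node {hop}, right has 3 {fir, lime, fig}.
      Root lime: left subtree has 1 node {fir}, right has 1 {fig}.
    Root ash: left subtree has 3 nodes {iris, teak, aster}, right has 0 { }.
      Root aster: left subtree has 2 nodes {iris, teak}, right has 0 { }.
        Root teak: left subtree has 1 node {iris}, right has 0 { }.

elm, cedar, lily, hop, lime, fir, fig, ash, aster, teak, iris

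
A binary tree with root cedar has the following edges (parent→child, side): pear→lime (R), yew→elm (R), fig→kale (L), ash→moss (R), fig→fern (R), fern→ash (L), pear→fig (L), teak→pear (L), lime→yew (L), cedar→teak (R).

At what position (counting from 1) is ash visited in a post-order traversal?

Post-order visits the left subtree, then the right subtree, then the node.
At cedar: no left child.
At cedar: go right to teak.
  At teak: go left to pear.
    At pear: go left to fig.
      At fig: go left to kale.
        kale is a leaf — visit kale.
      At fig: go right to fern.
        At fern: go left to ash.
          At ash: no left child.
          At ash: go right to moss.
            moss is a leaf — visit moss.
          Visit ash.
        At fern: no right child.
        Visit fern.
      Visit fig.
    At pear: go right to lime.
      At lime: go left to yew.
        At yew: no left child.
        At yew: go right to elm.
          elm is a leaf — visit elm.
        Visit yew.
      At lime: no right child.
      Visit lime.
    Visit pear.
  At teak: no right child.
  Visit teak.
Visit cedar.
Full post-order sequence: kale, moss, ash, fern, fig, elm, yew, lime, pear, teak, cedar.

3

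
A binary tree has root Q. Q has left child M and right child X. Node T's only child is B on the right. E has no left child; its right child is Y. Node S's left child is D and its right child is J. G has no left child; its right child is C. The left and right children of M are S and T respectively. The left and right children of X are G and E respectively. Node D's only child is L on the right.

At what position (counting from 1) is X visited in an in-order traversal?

In-order visits the left subtree, then the node, then the right subtree.
At Q: go left to M.
  At M: go left to S.
    At S: go left to D.
      At D: no left child.
      Visit D.
      At D: go right to L.
        L is a leaf — visit L.
    Visit S.
    At S: go right to J.
      J is a leaf — visit J.
  Visit M.
  At M: go right to T.
    At T: no left child.
    Visit T.
    At T: go right to B.
      B is a leaf — visit B.
Visit Q.
At Q: go right to X.
  At X: go left to G.
    At G: no left child.
    Visit G.
    At G: go right to C.
      C is a leaf — visit C.
  Visit X.
  At X: go right to E.
    At E: no left child.
    Visit E.
    At E: go right to Y.
      Y is a leaf — visit Y.
Full in-order sequence: D, L, S, J, M, T, B, Q, G, C, X, E, Y.

11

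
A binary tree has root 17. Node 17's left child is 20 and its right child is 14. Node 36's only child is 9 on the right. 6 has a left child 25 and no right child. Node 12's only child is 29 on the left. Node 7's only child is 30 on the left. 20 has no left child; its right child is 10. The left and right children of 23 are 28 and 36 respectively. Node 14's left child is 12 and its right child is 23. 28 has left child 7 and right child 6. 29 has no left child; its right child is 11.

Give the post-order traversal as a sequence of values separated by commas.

10, 20, 11, 29, 12, 30, 7, 25, 6, 28, 9, 36, 23, 14, 17

Post-order visits the left subtree, then the right subtree, then the node.
At 17: go left to 20.
  At 20: no left child.
  At 20: go right to 10.
    10 is a leaf — visit 10.
  Visit 20.
At 17: go right to 14.
  At 14: go left to 12.
    At 12: go left to 29.
      At 29: no left child.
      At 29: go right to 11.
        11 is a leaf — visit 11.
      Visit 29.
    At 12: no right child.
    Visit 12.
  At 14: go right to 23.
    At 23: go left to 28.
      At 28: go left to 7.
        At 7: go left to 30.
          30 is a leaf — visit 30.
        At 7: no right child.
        Visit 7.
      At 28: go right to 6.
        At 6: go left to 25.
          25 is a leaf — visit 25.
        At 6: no right child.
        Visit 6.
      Visit 28.
    At 23: go right to 36.
      At 36: no left child.
      At 36: go right to 9.
        9 is a leaf — visit 9.
      Visit 36.
    Visit 23.
  Visit 14.
Visit 17.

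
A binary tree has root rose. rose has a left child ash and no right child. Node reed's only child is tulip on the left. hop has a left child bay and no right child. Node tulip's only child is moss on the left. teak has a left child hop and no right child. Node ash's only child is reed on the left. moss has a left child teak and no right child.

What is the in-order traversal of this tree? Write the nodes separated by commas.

In-order visits the left subtree, then the node, then the right subtree.
At rose: go left to ash.
  At ash: go left to reed.
    At reed: go left to tulip.
      At tulip: go left to moss.
        At moss: go left to teak.
          At teak: go left to hop.
            At hop: go left to bay.
              bay is a leaf — visit bay.
            Visit hop.
            At hop: no right child.
          Visit teak.
          At teak: no right child.
        Visit moss.
        At moss: no right child.
      Visit tulip.
      At tulip: no right child.
    Visit reed.
    At reed: no right child.
  Visit ash.
  At ash: no right child.
Visit rose.
At rose: no right child.

bay, hop, teak, moss, tulip, reed, ash, rose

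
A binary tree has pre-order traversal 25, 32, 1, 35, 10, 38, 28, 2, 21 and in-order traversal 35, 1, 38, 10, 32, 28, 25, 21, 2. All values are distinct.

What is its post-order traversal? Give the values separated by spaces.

The first element of pre-order is the root; it splits in-order into left and right subtrees.
Root 25: left subtree has 6 nodes {35, 1, 38, 10, 32, 28}, right has 2 {21, 2}.
  Root 32: left subtree has 4 nodes {35, 1, 38, 10}, right has 1 {28}.
    Root 1: left subtree has 1 node {35}, right has 2 {38, 10}.
      Root 10: left subtree has 1 node {38}, right has 0 { }.
  Root 2: left subtree has 1 node {21}, right has 0 { }.

35 38 10 1 28 32 21 2 25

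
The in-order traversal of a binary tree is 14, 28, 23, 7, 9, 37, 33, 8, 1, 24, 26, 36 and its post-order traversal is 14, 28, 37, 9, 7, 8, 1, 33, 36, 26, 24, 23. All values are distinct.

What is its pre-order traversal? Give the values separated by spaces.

23 28 14 24 33 7 9 37 1 8 26 36

The last element of post-order is the root; it splits in-order into left and right subtrees.
Root 23: left subtree has 2 nodes {14, 28}, right has 9 {7, 9, 37, 33, 8, 1, 24, 26, 36}.
  Root 28: left subtree has 1 node {14}, right has 0 { }.
  Root 24: left subtree has 6 nodes {7, 9, 37, 33, 8, 1}, right has 2 {26, 36}.
    Root 33: left subtree has 3 nodes {7, 9, 37}, right has 2 {8, 1}.
      Root 7: left subtree has 0 nodes { }, right has 2 {9, 37}.
        Root 9: left subtree has 0 nodes { }, right has 1 {37}.
      Root 1: left subtree has 1 node {8}, right has 0 { }.
    Root 26: left subtree has 0 nodes { }, right has 1 {36}.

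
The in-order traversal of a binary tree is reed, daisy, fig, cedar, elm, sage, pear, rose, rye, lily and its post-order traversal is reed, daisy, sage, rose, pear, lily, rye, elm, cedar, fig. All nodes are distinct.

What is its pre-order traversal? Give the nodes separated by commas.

The last element of post-order is the root; it splits in-order into left and right subtrees.
Root fig: left subtree has 2 nodes {reed, daisy}, right has 7 {cedar, elm, sage, pear, rose, rye, lily}.
  Root daisy: left subtree has 1 node {reed}, right has 0 { }.
  Root cedar: left subtree has 0 nodes { }, right has 6 {elm, sage, pear, rose, rye, lily}.
    Root elm: left subtree has 0 nodes { }, right has 5 {sage, pear, rose, rye, lily}.
      Root rye: left subtree has 3 nodes {sage, pear, rose}, right has 1 {lily}.
        Root pear: left subtree has 1 node {sage}, right has 1 {rose}.

fig, daisy, reed, cedar, elm, rye, pear, sage, rose, lily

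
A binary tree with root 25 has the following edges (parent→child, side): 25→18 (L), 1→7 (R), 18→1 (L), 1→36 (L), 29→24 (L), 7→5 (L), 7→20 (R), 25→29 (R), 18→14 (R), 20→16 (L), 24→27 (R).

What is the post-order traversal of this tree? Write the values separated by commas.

Post-order visits the left subtree, then the right subtree, then the node.
At 25: go left to 18.
  At 18: go left to 1.
    At 1: go left to 36.
      36 is a leaf — visit 36.
    At 1: go right to 7.
      At 7: go left to 5.
        5 is a leaf — visit 5.
      At 7: go right to 20.
        At 20: go left to 16.
          16 is a leaf — visit 16.
        At 20: no right child.
        Visit 20.
      Visit 7.
    Visit 1.
  At 18: go right to 14.
    14 is a leaf — visit 14.
  Visit 18.
At 25: go right to 29.
  At 29: go left to 24.
    At 24: no left child.
    At 24: go right to 27.
      27 is a leaf — visit 27.
    Visit 24.
  At 29: no right child.
  Visit 29.
Visit 25.

36, 5, 16, 20, 7, 1, 14, 18, 27, 24, 29, 25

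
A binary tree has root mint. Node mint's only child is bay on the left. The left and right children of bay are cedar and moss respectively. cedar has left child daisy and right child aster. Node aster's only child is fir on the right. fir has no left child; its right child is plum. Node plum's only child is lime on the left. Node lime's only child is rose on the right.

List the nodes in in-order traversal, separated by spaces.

daisy cedar aster fir lime rose plum bay moss mint

In-order visits the left subtree, then the node, then the right subtree.
At mint: go left to bay.
  At bay: go left to cedar.
    At cedar: go left to daisy.
      daisy is a leaf — visit daisy.
    Visit cedar.
    At cedar: go right to aster.
      At aster: no left child.
      Visit aster.
      At aster: go right to fir.
        At fir: no left child.
        Visit fir.
        At fir: go right to plum.
          At plum: go left to lime.
            At lime: no left child.
            Visit lime.
            At lime: go right to rose.
              rose is a leaf — visit rose.
          Visit plum.
          At plum: no right child.
  Visit bay.
  At bay: go right to moss.
    moss is a leaf — visit moss.
Visit mint.
At mint: no right child.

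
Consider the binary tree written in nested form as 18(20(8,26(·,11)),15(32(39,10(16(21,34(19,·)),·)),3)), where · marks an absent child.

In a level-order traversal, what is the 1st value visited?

18

Level-order visits nodes level by level from the root, left to right within each level.
Level 0: 18
Level 1: 20, 15
Level 2: 8, 26, 32, 3
Level 3: 11, 39, 10
Level 4: 16
Level 5: 21, 34
Level 6: 19
Full level-order sequence: 18, 20, 15, 8, 26, 32, 3, 11, 39, 10, 16, 21, 34, 19.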